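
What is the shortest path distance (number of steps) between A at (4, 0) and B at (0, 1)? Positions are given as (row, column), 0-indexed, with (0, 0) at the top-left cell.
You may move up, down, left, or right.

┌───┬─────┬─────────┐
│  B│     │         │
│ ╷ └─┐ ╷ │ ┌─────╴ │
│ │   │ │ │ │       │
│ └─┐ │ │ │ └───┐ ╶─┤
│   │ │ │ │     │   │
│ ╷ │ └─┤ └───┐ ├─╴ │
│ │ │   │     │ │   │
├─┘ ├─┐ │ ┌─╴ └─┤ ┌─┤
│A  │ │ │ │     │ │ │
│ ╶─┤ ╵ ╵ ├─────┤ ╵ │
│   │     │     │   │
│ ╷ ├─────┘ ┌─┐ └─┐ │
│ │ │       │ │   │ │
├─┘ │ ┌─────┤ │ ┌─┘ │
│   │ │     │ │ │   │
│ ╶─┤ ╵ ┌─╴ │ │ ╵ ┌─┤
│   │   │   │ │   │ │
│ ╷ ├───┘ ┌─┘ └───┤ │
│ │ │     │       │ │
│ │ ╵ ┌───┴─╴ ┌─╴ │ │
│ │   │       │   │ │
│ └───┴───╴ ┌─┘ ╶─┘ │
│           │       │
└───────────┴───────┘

Finding path from (4, 0) to (0, 1):
Path: (4,0) → (4,1) → (3,1) → (2,1) → (2,0) → (1,0) → (0,0) → (0,1)
Distance: 7 steps

Solution:

┌───┬─────┬─────────┐
│↱ B│     │         │
│ ╷ └─┐ ╷ │ ┌─────╴ │
│↑│   │ │ │ │       │
│ └─┐ │ │ │ └───┐ ╶─┤
│↑ ↰│ │ │ │     │   │
│ ╷ │ └─┤ └───┐ ├─╴ │
│ │↑│   │     │ │   │
├─┘ ├─┐ │ ┌─╴ └─┤ ┌─┤
│A ↑│ │ │ │     │ │ │
│ ╶─┤ ╵ ╵ ├─────┤ ╵ │
│   │     │     │   │
│ ╷ ├─────┘ ┌─┐ └─┐ │
│ │ │       │ │   │ │
├─┘ │ ┌─────┤ │ ┌─┘ │
│   │ │     │ │ │   │
│ ╶─┤ ╵ ┌─╴ │ │ ╵ ┌─┤
│   │   │   │ │   │ │
│ ╷ ├───┘ ┌─┘ └───┤ │
│ │ │     │       │ │
│ │ ╵ ┌───┴─╴ ┌─╴ │ │
│ │   │       │   │ │
│ └───┴───╴ ┌─┘ ╶─┘ │
│           │       │
└───────────┴───────┘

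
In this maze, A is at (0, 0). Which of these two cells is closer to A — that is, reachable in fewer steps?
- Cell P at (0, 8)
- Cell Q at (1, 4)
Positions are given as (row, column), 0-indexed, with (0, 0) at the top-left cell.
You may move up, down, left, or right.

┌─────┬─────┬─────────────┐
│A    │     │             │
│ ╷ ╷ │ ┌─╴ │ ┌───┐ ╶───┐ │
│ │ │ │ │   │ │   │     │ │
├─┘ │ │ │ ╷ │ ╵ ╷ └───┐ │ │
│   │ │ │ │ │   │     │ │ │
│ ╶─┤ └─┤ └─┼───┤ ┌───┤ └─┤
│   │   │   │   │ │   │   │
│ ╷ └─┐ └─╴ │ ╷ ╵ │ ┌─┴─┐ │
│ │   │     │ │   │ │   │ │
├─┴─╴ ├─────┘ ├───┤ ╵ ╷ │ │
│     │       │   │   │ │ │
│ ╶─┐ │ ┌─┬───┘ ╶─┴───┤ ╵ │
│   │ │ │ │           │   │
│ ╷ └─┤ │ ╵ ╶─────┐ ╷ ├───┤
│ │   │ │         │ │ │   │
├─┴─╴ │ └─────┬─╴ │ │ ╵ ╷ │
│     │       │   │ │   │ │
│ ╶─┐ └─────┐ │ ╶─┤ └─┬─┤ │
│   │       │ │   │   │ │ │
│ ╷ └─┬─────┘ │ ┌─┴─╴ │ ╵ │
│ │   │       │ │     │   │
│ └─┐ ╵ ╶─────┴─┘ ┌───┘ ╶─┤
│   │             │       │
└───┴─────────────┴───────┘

Shortest path A → P at (0, 8): 54 steps
Shortest path A → Q at (1, 4): 13 steps

Q is closer (13 steps vs 54 steps).

Path to P:

┌─────┬─────┬─────────────┐
│A ↓  │     │↱ → P        │
│ ╷ ╷ │ ┌─╴ │ ┌───┐ ╶───┐ │
│ │↓│ │ │   │↑│↓ ↰│     │ │
├─┘ │ │ │ ╷ │ ╵ ╷ └───┐ │ │
│↓ ↲│ │ │ │ │↑ ↲│↑    │ │ │
│ ╶─┤ └─┤ └─┼───┤ ┌───┤ └─┤
│↳ ↓│   │   │↱ ↓│↑│   │   │
│ ╷ └─┐ └─╴ │ ╷ ╵ │ ┌─┴─┐ │
│ │↳ ↓│     │↑│↳ ↑│ │   │ │
├─┴─╴ ├─────┘ ├───┤ ╵ ╷ │ │
│↓ ← ↲│↱ → → ↑│   │   │ │ │
│ ╶─┐ │ ┌─┬───┘ ╶─┴───┤ ╵ │
│↳ ↓│ │↑│ │           │   │
│ ╷ └─┤ │ ╵ ╶─────┐ ╷ ├───┤
│ │↳ ↓│↑│         │ │ │   │
├─┴─╴ │ └─────┬─╴ │ │ ╵ ╷ │
│↓ ← ↲│↑ ← ← ↰│   │ │   │ │
│ ╶─┐ └─────┐ │ ╶─┤ └─┬─┤ │
│↳ ↓│       │↑│   │   │ │ │
│ ╷ └─┬─────┘ │ ┌─┴─╴ │ ╵ │
│ │↳ ↓│↱ → → ↑│ │     │   │
│ └─┐ ╵ ╶─────┴─┘ ┌───┘ ╶─┤
│   │↳ ↑          │       │
└───┴─────────────┴───────┘

Path to Q:

┌─────┬─────┬─────────────┐
│A → ↓│     │             │
│ ╷ ╷ │ ┌─╴ │ ┌───┐ ╶───┐ │
│ │ │↓│ │Q  │ │   │     │ │
├─┘ │ │ │ ╷ │ ╵ ╷ └───┐ │ │
│   │↓│ │↑│ │   │     │ │ │
│ ╶─┤ └─┤ └─┼───┤ ┌───┤ └─┤
│   │↳ ↓│↑ ↰│   │ │   │   │
│ ╷ └─┐ └─╴ │ ╷ ╵ │ ┌─┴─┐ │
│ │   │↳ → ↑│ │   │ │   │ │
├─┴─╴ ├─────┘ ├───┤ ╵ ╷ │ │
│     │       │   │   │ │ │
│ ╶─┐ │ ┌─┬───┘ ╶─┴───┤ ╵ │
│   │ │ │ │           │   │
│ ╷ └─┤ │ ╵ ╶─────┐ ╷ ├───┤
│ │   │ │         │ │ │   │
├─┴─╴ │ └─────┬─╴ │ │ ╵ ╷ │
│     │       │   │ │   │ │
│ ╶─┐ └─────┐ │ ╶─┤ └─┬─┤ │
│   │       │ │   │   │ │ │
│ ╷ └─┬─────┘ │ ┌─┴─╴ │ ╵ │
│ │   │       │ │     │   │
│ └─┐ ╵ ╶─────┴─┘ ┌───┘ ╶─┤
│   │             │       │
└───┴─────────────┴───────┘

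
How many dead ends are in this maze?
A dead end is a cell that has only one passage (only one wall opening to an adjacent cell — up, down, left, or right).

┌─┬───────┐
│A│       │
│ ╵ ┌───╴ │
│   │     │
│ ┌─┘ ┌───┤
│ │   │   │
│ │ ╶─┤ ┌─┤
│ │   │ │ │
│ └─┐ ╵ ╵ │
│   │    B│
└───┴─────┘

Checking each cell for number of passages:

Dead ends found at positions:
  (0, 0)
  (2, 4)
  (3, 4)
  (4, 1)
Total dead ends: 4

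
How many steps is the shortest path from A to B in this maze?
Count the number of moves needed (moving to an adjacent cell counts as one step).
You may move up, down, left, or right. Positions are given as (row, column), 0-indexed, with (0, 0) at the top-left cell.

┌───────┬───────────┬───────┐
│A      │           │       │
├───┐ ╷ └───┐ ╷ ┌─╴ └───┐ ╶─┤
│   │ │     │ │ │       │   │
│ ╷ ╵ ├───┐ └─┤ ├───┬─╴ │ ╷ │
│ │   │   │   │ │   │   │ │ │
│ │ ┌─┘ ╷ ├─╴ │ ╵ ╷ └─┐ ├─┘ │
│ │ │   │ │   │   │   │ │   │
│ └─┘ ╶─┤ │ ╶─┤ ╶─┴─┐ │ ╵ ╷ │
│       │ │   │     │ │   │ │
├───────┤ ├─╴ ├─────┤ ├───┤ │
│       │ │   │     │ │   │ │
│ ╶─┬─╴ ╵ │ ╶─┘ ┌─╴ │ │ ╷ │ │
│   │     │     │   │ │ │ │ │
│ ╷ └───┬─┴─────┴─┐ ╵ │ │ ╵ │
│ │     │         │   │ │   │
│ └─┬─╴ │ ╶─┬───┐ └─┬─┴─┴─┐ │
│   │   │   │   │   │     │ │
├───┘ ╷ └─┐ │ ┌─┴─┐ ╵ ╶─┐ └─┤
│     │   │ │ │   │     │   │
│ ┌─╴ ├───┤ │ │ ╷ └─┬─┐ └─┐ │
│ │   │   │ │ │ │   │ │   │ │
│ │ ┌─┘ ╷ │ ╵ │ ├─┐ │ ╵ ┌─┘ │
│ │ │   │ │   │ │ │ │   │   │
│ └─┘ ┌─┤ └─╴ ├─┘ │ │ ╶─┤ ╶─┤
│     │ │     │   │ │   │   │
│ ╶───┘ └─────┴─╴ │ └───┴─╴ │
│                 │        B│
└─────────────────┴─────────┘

Using BFS to find shortest path:
Start: (0, 0), End: (13, 13)
Path found:
(0,0) → (0,1) → (0,2) → (1,2) → (2,2) → (2,1) → (1,1) → (1,0) → (2,0) → (3,0) → (4,0) → (4,1) → (4,2) → (3,2) → (3,3) → (2,3) → (2,4) → (3,4) → (4,4) → (5,4) → (6,4) → (6,3) → (5,3) → (5,2) → (5,1) → (5,0) → (6,0) → (6,1) → (7,1) → (7,2) → (7,3) → (8,3) → (8,2) → (9,2) → (9,1) → (9,0) → (10,0) → (11,0) → (12,0) → (12,1) → (12,2) → (11,2) → (11,3) → (10,3) → (10,4) → (11,4) → (12,4) → (12,5) → (12,6) → (11,6) → (11,5) → (10,5) → (9,5) → (8,5) → (8,4) → (7,4) → (7,5) → (7,6) → (7,7) → (7,8) → (8,8) → (8,9) → (9,9) → (9,10) → (8,10) → (8,11) → (8,12) → (9,12) → (9,13) → (10,13) → (11,13) → (11,12) → (12,12) → (12,13) → (13,13)
Number of steps: 74

Solution:

┌───────┬───────────┬───────┐
│A → ↓  │           │       │
├───┐ ╷ └───┐ ╷ ┌─╴ └───┐ ╶─┤
│↓ ↰│↓│     │ │ │       │   │
│ ╷ ╵ ├───┐ └─┤ ├───┬─╴ │ ╷ │
│↓│↑ ↲│↱ ↓│   │ │   │   │ │ │
│ │ ┌─┘ ╷ ├─╴ │ ╵ ╷ └─┐ ├─┘ │
│↓│ │↱ ↑│↓│   │   │   │ │   │
│ └─┘ ╶─┤ │ ╶─┤ ╶─┴─┐ │ ╵ ╷ │
│↳ → ↑  │↓│   │     │ │   │ │
├───────┤ ├─╴ ├─────┤ ├───┤ │
│↓ ← ← ↰│↓│   │     │ │   │ │
│ ╶─┬─╴ ╵ │ ╶─┘ ┌─╴ │ │ ╷ │ │
│↳ ↓│  ↑ ↲│     │   │ │ │ │ │
│ ╷ └───┬─┴─────┴─┐ ╵ │ │ ╵ │
│ │↳ → ↓│↱ → → → ↓│   │ │   │
│ └─┬─╴ │ ╶─┬───┐ └─┬─┴─┴─┐ │
│   │↓ ↲│↑ ↰│   │↳ ↓│↱ → ↓│ │
├───┘ ╷ └─┐ │ ┌─┴─┐ ╵ ╶─┐ └─┤
│↓ ← ↲│   │↑│ │   │↳ ↑  │↳ ↓│
│ ┌─╴ ├───┤ │ │ ╷ └─┬─┐ └─┐ │
│↓│   │↱ ↓│↑│ │ │   │ │   │↓│
│ │ ┌─┘ ╷ │ ╵ │ ├─┐ │ ╵ ┌─┘ │
│↓│ │↱ ↑│↓│↑ ↰│ │ │ │   │↓ ↲│
│ └─┘ ┌─┤ └─╴ ├─┘ │ │ ╶─┤ ╶─┤
│↳ → ↑│ │↳ → ↑│   │ │   │↳ ↓│
│ ╶───┘ └─────┴─╴ │ └───┴─╴ │
│                 │        B│
└─────────────────┴─────────┘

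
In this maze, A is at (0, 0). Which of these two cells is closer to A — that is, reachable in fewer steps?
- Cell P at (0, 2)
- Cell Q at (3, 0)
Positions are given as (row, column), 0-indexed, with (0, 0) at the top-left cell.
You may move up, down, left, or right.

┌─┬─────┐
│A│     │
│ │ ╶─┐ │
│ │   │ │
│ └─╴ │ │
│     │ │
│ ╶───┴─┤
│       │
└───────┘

Shortest path A → P at (0, 2): 8 steps
Shortest path A → Q at (3, 0): 3 steps

Q is closer (3 steps vs 8 steps).

Path to P:

┌─┬─────┐
│A│↱ P  │
│ │ ╶─┐ │
│↓│↑ ↰│ │
│ └─╴ │ │
│↳ → ↑│ │
│ ╶───┴─┤
│       │
└───────┘

Path to Q:

┌─┬─────┐
│A│     │
│ │ ╶─┐ │
│↓│   │ │
│ └─╴ │ │
│↓    │ │
│ ╶───┴─┤
│Q      │
└───────┘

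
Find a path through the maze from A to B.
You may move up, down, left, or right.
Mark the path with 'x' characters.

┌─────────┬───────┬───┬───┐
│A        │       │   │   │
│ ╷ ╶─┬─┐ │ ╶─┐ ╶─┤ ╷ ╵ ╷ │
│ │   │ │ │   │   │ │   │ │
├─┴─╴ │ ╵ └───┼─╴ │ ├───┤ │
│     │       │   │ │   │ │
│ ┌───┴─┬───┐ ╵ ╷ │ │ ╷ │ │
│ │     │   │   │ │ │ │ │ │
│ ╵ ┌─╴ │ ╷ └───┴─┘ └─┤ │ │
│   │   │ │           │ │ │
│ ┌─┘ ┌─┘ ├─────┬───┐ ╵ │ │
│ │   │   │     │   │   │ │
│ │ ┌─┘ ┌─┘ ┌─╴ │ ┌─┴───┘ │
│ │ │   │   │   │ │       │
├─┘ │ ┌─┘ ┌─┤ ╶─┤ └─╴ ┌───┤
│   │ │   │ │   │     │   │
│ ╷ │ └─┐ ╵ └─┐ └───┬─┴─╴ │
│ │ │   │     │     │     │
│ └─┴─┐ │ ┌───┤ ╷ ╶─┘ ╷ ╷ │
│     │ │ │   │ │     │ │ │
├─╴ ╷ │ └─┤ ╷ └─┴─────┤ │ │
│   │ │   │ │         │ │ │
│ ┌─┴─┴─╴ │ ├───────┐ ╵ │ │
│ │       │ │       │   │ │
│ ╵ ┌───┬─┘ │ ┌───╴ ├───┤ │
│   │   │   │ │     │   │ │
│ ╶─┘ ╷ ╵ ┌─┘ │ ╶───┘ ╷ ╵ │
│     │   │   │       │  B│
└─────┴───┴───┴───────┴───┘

Finding the shortest path through the maze:
Path length: 55 steps
Directions: right → down → right → down → left → left → down → down → right → up → right → right → down → left → down → left → down → down → left → down → down → right → down → left → down → down → down → right → right → up → right → down → right → up → right → up → up → up → right → down → right → right → right → right → down → right → up → up → up → right → down → down → down → down → down

Solution:

┌─────────┬───────┬───┬───┐
│A x      │       │   │   │
│ ╷ ╶─┬─┐ │ ╶─┐ ╶─┤ ╷ ╵ ╷ │
│ │x x│ │ │   │   │ │   │ │
├─┴─╴ │ ╵ └───┼─╴ │ ├───┤ │
│x x x│       │   │ │   │ │
│ ┌───┴─┬───┐ ╵ ╷ │ │ ╷ │ │
│x│x x x│   │   │ │ │ │ │ │
│ ╵ ┌─╴ │ ╷ └───┴─┘ └─┤ │ │
│x x│x x│ │           │ │ │
│ ┌─┘ ┌─┘ ├─────┬───┐ ╵ │ │
│ │x x│   │     │   │   │ │
│ │ ┌─┘ ┌─┘ ┌─╴ │ ┌─┴───┘ │
│ │x│   │   │   │ │       │
├─┘ │ ┌─┘ ┌─┤ ╶─┤ └─╴ ┌───┤
│x x│ │   │ │   │     │   │
│ ╷ │ └─┐ ╵ └─┐ └───┬─┴─╴ │
│x│ │   │     │     │  x x│
│ └─┴─┐ │ ┌───┤ ╷ ╶─┘ ╷ ╷ │
│x x  │ │ │x x│ │     │x│x│
├─╴ ╷ │ └─┤ ╷ └─┴─────┤ │ │
│x x│ │   │x│x x x x x│x│x│
│ ┌─┴─┴─╴ │ ├───────┐ ╵ │ │
│x│       │x│       │x x│x│
│ ╵ ┌───┬─┘ │ ┌───╴ ├───┤ │
│x  │x x│x x│ │     │   │x│
│ ╶─┘ ╷ ╵ ┌─┘ │ ╶───┘ ╷ ╵ │
│x x x│x x│   │       │  B│
└─────┴───┴───┴───────┴───┘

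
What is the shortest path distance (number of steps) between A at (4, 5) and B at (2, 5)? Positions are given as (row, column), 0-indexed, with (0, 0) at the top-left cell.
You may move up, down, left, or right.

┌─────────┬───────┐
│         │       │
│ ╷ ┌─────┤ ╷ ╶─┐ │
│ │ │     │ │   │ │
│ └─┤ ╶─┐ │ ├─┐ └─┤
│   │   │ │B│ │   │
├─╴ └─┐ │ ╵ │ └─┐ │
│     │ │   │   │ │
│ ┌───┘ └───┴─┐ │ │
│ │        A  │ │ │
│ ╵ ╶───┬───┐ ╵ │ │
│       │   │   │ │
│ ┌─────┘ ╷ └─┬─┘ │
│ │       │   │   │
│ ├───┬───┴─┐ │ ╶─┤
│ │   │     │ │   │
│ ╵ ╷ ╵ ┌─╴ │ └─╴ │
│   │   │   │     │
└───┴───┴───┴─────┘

Finding path from (4, 5) to (2, 5):
Path: (4,5) → (4,4) → (4,3) → (3,3) → (2,3) → (2,2) → (1,2) → (1,3) → (1,4) → (2,4) → (3,4) → (3,5) → (2,5)
Distance: 12 steps

Solution:

┌─────────┬───────┐
│         │       │
│ ╷ ┌─────┤ ╷ ╶─┐ │
│ │ │↱ → ↓│ │   │ │
│ └─┤ ╶─┐ │ ├─┐ └─┤
│   │↑ ↰│↓│B│ │   │
├─╴ └─┐ │ ╵ │ └─┐ │
│     │↑│↳ ↑│   │ │
│ ┌───┘ └───┴─┐ │ │
│ │    ↑ ← A  │ │ │
│ ╵ ╶───┬───┐ ╵ │ │
│       │   │   │ │
│ ┌─────┘ ╷ └─┬─┘ │
│ │       │   │   │
│ ├───┬───┴─┐ │ ╶─┤
│ │   │     │ │   │
│ ╵ ╷ ╵ ┌─╴ │ └─╴ │
│   │   │   │     │
└───┴───┴───┴─────┘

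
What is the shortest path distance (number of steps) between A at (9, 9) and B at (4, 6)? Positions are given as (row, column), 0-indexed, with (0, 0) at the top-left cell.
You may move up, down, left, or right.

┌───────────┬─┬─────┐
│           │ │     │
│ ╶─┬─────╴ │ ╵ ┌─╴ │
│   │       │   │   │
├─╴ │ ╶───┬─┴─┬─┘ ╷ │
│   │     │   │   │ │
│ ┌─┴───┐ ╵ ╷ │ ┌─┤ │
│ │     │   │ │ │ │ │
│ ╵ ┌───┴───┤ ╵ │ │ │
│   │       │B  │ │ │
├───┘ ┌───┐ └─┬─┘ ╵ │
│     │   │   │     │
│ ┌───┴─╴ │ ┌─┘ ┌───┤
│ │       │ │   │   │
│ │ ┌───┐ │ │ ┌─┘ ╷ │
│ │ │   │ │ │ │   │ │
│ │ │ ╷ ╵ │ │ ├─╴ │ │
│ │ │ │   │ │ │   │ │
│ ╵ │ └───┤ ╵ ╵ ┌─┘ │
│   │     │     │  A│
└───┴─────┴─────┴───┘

Finding path from (9, 9) to (4, 6):
Path: (9,9) → (8,9) → (7,9) → (6,9) → (6,8) → (7,8) → (8,8) → (8,7) → (9,7) → (9,6) → (8,6) → (7,6) → (6,6) → (6,7) → (5,7) → (5,8) → (5,9) → (4,9) → (3,9) → (2,9) → (1,9) → (1,8) → (2,8) → (2,7) → (3,7) → (4,7) → (4,6)
Distance: 26 steps

Solution:

┌───────────┬─┬─────┐
│           │ │     │
│ ╶─┬─────╴ │ ╵ ┌─╴ │
│   │       │   │↓ ↰│
├─╴ │ ╶───┬─┴─┬─┘ ╷ │
│   │     │   │↓ ↲│↑│
│ ┌─┴───┐ ╵ ╷ │ ┌─┤ │
│ │     │   │ │↓│ │↑│
│ ╵ ┌───┴───┤ ╵ │ │ │
│   │       │B ↲│ │↑│
├───┘ ┌───┐ └─┬─┘ ╵ │
│     │   │   │↱ → ↑│
│ ┌───┴─╴ │ ┌─┘ ┌───┤
│ │       │ │↱ ↑│↓ ↰│
│ │ ┌───┐ │ │ ┌─┘ ╷ │
│ │ │   │ │ │↑│  ↓│↑│
│ │ │ ╷ ╵ │ │ ├─╴ │ │
│ │ │ │   │ │↑│↓ ↲│↑│
│ ╵ │ └───┤ ╵ ╵ ┌─┘ │
│   │     │  ↑ ↲│  A│
└───┴─────┴─────┴───┘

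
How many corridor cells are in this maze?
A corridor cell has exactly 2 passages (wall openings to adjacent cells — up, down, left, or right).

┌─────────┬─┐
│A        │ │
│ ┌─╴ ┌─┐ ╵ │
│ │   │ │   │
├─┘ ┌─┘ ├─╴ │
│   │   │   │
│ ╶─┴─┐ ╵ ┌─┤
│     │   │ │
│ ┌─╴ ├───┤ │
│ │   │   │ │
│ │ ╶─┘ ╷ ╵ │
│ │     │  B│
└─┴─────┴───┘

Counting cells with exactly 2 passages:
Total corridor cells: 26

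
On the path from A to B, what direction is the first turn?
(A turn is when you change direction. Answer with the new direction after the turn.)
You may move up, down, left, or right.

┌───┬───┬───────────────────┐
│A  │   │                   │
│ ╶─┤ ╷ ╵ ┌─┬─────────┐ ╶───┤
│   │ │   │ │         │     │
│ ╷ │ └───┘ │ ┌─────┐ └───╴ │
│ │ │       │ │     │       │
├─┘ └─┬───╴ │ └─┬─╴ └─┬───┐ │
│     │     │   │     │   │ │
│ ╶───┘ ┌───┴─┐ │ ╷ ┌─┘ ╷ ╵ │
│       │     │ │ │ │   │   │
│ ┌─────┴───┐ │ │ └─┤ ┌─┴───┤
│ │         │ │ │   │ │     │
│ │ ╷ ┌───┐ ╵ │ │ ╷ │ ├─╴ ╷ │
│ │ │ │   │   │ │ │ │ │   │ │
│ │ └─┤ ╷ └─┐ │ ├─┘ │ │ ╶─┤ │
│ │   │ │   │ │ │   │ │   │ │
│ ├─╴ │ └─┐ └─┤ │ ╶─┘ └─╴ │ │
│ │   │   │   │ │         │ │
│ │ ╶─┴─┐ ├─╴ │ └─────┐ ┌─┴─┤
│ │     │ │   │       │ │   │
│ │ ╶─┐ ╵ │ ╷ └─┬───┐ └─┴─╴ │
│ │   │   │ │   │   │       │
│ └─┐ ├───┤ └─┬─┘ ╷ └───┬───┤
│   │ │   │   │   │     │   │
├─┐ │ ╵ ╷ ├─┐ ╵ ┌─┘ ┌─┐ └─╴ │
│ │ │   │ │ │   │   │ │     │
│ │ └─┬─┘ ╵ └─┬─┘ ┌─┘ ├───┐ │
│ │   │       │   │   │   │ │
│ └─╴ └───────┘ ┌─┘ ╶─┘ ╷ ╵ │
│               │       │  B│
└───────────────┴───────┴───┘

Directions: down, right, down, down, left, down, down, down, down, down, down, down, down, right, down, down, right, down, right, right, right, right, right, up, right, up, right, up, right, right, down, right, right, down, down
First turn direction: right

Solution:

┌───┬───┬───────────────────┐
│A  │   │                   │
│ ╶─┤ ╷ ╵ ┌─┬─────────┐ ╶───┤
│↳ ↓│ │   │ │         │     │
│ ╷ │ └───┘ │ ┌─────┐ └───╴ │
│ │↓│       │ │     │       │
├─┘ └─┬───╴ │ └─┬─╴ └─┬───┐ │
│↓ ↲  │     │   │     │   │ │
│ ╶───┘ ┌───┴─┐ │ ╷ ┌─┘ ╷ ╵ │
│↓      │     │ │ │ │   │   │
│ ┌─────┴───┐ │ │ └─┤ ┌─┴───┤
│↓│         │ │ │   │ │     │
│ │ ╷ ┌───┐ ╵ │ │ ╷ │ ├─╴ ╷ │
│↓│ │ │   │   │ │ │ │ │   │ │
│ │ └─┤ ╷ └─┐ │ ├─┘ │ │ ╶─┤ │
│↓│   │ │   │ │ │   │ │   │ │
│ ├─╴ │ └─┐ └─┤ │ ╶─┘ └─╴ │ │
│↓│   │   │   │ │         │ │
│ │ ╶─┴─┐ ├─╴ │ └─────┐ ┌─┴─┤
│↓│     │ │   │       │ │   │
│ │ ╶─┐ ╵ │ ╷ └─┬───┐ └─┴─╴ │
│↓│   │   │ │   │   │       │
│ └─┐ ├───┤ └─┬─┘ ╷ └───┬───┤
│↳ ↓│ │   │   │   │↱ → ↓│   │
├─┐ │ ╵ ╷ ├─┐ ╵ ┌─┘ ┌─┐ └─╴ │
│ │↓│   │ │ │   │↱ ↑│ │↳ → ↓│
│ │ └─┬─┘ ╵ └─┬─┘ ┌─┘ ├───┐ │
│ │↳ ↓│       │↱ ↑│   │   │↓│
│ └─╴ └───────┘ ┌─┘ ╶─┘ ╷ ╵ │
│    ↳ → → → → ↑│       │  B│
└───────────────┴───────┴───┘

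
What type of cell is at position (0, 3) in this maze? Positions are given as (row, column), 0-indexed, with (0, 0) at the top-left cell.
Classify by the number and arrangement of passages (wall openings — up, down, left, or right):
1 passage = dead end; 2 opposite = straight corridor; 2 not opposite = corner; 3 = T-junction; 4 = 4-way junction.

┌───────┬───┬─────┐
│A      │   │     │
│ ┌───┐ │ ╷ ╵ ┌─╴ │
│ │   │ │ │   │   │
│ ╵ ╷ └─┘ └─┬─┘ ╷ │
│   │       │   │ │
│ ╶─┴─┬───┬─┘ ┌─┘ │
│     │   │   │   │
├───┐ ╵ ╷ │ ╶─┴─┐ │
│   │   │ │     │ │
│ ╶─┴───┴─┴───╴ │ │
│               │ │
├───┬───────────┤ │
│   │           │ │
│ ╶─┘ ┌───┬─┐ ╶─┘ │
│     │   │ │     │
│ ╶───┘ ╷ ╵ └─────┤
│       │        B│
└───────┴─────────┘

Checking cell at (0, 3):
Number of passages: 2
Cell type: corner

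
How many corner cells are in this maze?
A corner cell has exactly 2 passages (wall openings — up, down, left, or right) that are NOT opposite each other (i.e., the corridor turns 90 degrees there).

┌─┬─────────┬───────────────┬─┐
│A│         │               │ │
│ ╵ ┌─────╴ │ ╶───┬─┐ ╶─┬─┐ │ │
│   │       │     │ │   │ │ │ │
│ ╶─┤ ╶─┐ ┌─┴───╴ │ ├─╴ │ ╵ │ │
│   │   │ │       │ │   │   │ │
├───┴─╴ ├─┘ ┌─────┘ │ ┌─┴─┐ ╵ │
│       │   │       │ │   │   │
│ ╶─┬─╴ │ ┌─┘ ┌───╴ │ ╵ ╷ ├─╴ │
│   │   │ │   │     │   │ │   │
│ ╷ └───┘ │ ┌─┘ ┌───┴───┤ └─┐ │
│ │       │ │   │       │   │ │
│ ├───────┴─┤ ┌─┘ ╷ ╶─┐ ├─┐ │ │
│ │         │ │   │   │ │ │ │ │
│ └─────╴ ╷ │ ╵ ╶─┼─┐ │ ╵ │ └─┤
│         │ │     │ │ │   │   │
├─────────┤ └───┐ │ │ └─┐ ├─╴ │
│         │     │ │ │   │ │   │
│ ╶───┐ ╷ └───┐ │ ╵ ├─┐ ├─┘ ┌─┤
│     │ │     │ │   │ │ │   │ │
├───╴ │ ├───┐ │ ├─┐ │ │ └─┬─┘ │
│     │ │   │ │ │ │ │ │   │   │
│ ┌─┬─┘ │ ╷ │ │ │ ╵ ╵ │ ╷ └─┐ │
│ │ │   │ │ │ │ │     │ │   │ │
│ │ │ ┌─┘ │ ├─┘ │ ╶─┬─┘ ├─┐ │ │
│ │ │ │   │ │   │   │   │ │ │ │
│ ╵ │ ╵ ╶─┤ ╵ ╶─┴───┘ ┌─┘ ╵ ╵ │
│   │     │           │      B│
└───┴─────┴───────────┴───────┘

Counting corner cells (2 non-opposite passages):
Total corners: 91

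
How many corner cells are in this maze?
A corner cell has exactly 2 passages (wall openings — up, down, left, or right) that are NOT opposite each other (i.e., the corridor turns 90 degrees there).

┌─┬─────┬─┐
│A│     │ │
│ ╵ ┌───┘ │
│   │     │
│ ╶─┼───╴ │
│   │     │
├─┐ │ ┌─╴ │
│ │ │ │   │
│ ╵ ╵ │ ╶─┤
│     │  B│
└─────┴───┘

Counting corner cells (2 non-opposite passages):
Total corners: 10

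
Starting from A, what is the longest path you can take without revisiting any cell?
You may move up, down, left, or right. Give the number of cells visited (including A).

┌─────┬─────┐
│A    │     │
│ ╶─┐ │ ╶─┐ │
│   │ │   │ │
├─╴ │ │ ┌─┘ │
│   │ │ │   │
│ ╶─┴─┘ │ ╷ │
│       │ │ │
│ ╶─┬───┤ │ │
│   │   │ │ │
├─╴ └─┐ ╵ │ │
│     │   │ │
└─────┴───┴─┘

Finding longest simple path using DFS:
Start: (0, 0)
Longest path visits 23 cells
Path: A → down → right → down → left → down → right → right → right → up → up → up → right → right → down → down → left → down → down → down → left → up → left

Solution:

┌─────┬─────┐
│A    │↱ → ↓│
│ ╶─┐ │ ╶─┐ │
│↳ ↓│ │↑  │↓│
├─╴ │ │ ┌─┘ │
│↓ ↲│ │↑│↓ ↲│
│ ╶─┴─┘ │ ╷ │
│↳ → → ↑│↓│ │
│ ╶─┬───┤ │ │
│   │B ↰│↓│ │
├─╴ └─┐ ╵ │ │
│     │↑ ↲│ │
└─────┴───┴─┘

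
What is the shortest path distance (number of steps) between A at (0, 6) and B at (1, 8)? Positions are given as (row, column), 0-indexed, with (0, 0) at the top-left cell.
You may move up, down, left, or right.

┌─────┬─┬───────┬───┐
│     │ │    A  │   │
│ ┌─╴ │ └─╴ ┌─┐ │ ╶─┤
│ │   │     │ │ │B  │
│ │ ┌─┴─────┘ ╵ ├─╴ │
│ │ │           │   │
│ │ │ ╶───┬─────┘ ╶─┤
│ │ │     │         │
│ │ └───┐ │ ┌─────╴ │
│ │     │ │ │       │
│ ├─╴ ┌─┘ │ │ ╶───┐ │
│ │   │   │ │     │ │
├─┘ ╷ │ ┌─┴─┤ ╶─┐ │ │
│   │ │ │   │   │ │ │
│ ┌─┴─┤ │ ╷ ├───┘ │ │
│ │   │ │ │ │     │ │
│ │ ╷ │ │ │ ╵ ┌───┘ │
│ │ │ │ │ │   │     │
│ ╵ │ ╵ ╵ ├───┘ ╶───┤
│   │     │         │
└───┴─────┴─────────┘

Finding path from (0, 6) to (1, 8):
Path: (0,6) → (0,7) → (1,7) → (2,7) → (2,6) → (2,5) → (2,4) → (2,3) → (2,2) → (3,2) → (3,3) → (3,4) → (4,4) → (5,4) → (5,3) → (6,3) → (7,3) → (8,3) → (9,3) → (9,4) → (8,4) → (7,4) → (6,4) → (6,5) → (7,5) → (8,5) → (8,6) → (7,6) → (7,7) → (7,8) → (6,8) → (5,8) → (5,7) → (5,6) → (4,6) → (4,7) → (4,8) → (4,9) → (3,9) → (3,8) → (2,8) → (2,9) → (1,9) → (1,8)
Distance: 43 steps

Solution:

┌─────┬─┬───────┬───┐
│     │ │    A ↓│   │
│ ┌─╴ │ └─╴ ┌─┐ │ ╶─┤
│ │   │     │ │↓│B ↰│
│ │ ┌─┴─────┘ ╵ ├─╴ │
│ │ │↓ ← ← ← ← ↲│↱ ↑│
│ │ │ ╶───┬─────┘ ╶─┤
│ │ │↳ → ↓│      ↑ ↰│
│ │ └───┐ │ ┌─────╴ │
│ │     │↓│ │↱ → → ↑│
│ ├─╴ ┌─┘ │ │ ╶───┐ │
│ │   │↓ ↲│ │↑ ← ↰│ │
├─┘ ╷ │ ┌─┴─┤ ╶─┐ │ │
│   │ │↓│↱ ↓│   │↑│ │
│ ┌─┴─┤ │ ╷ ├───┘ │ │
│ │   │↓│↑│↓│↱ → ↑│ │
│ │ ╷ │ │ │ ╵ ┌───┘ │
│ │ │ │↓│↑│↳ ↑│     │
│ ╵ │ ╵ ╵ ├───┘ ╶───┤
│   │  ↳ ↑│         │
└───┴─────┴─────────┘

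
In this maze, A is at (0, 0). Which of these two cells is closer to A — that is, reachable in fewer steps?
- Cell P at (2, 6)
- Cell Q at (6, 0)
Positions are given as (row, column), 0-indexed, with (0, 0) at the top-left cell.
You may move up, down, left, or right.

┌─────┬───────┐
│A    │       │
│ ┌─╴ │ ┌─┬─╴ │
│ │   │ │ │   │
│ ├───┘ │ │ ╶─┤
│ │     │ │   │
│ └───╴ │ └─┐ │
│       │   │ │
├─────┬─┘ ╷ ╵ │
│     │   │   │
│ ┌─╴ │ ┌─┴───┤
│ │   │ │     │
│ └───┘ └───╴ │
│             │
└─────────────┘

Shortest path A → P at (2, 6): 16 steps
Shortest path A → Q at (6, 0): 28 steps

P is closer (16 steps vs 28 steps).

Path to P:

┌─────┬───────┐
│A    │↱ → → ↓│
│ ┌─╴ │ ┌─┬─╴ │
│↓│   │↑│ │↓ ↲│
│ ├───┘ │ │ ╶─┤
│↓│    ↑│ │↳ P│
│ └───╴ │ └─┐ │
│↳ → → ↑│   │ │
├─────┬─┘ ╷ ╵ │
│     │   │   │
│ ┌─╴ │ ┌─┴───┤
│ │   │ │     │
│ └───┘ └───╴ │
│             │
└─────────────┘

Path to Q:

┌─────┬───────┐
│A    │↱ → → ↓│
│ ┌─╴ │ ┌─┬─╴ │
│↓│   │↑│ │↓ ↲│
│ ├───┘ │ │ ╶─┤
│↓│    ↑│ │↳ ↓│
│ └───╴ │ └─┐ │
│↳ → → ↑│↓ ↰│↓│
├─────┬─┘ ╷ ╵ │
│     │↓ ↲│↑ ↲│
│ ┌─╴ │ ┌─┴───┤
│ │   │↓│     │
│ └───┘ └───╴ │
│Q ← ← ↲      │
└─────────────┘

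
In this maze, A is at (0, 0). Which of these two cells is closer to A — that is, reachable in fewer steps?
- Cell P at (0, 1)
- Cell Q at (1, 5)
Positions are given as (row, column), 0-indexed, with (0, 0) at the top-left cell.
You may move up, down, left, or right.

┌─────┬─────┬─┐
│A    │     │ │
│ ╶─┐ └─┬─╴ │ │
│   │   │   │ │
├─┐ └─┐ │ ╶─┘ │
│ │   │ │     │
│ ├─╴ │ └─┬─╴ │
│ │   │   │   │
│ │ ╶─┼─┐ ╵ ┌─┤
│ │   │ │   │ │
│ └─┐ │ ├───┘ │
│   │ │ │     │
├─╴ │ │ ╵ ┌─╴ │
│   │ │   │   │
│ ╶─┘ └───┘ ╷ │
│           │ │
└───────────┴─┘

Shortest path A → P at (0, 1): 1 steps
Shortest path A → Q at (1, 5): 16 steps

P is closer (1 steps vs 16 steps).

Path to P:

┌─────┬─────┬─┐
│A P  │     │ │
│ ╶─┐ └─┬─╴ │ │
│   │   │   │ │
├─┐ └─┐ │ ╶─┘ │
│ │   │ │     │
│ ├─╴ │ └─┬─╴ │
│ │   │   │   │
│ │ ╶─┼─┐ ╵ ┌─┤
│ │   │ │   │ │
│ └─┐ │ ├───┘ │
│   │ │ │     │
├─╴ │ │ ╵ ┌─╴ │
│   │ │   │   │
│ ╶─┘ └───┘ ╷ │
│           │ │
└───────────┴─┘

Path to Q:

┌─────┬─────┬─┐
│A → ↓│     │ │
│ ╶─┐ └─┬─╴ │ │
│   │↳ ↓│↱ Q│ │
├─┐ └─┐ │ ╶─┘ │
│ │   │↓│↑ ← ↰│
│ ├─╴ │ └─┬─╴ │
│ │   │↳ ↓│↱ ↑│
│ │ ╶─┼─┐ ╵ ┌─┤
│ │   │ │↳ ↑│ │
│ └─┐ │ ├───┘ │
│   │ │ │     │
├─╴ │ │ ╵ ┌─╴ │
│   │ │   │   │
│ ╶─┘ └───┘ ╷ │
│           │ │
└───────────┴─┘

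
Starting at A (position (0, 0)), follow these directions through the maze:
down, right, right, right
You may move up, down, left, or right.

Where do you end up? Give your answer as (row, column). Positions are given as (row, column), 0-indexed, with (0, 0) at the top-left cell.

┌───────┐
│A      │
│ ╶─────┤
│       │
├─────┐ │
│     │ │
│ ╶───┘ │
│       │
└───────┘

Following directions step by step:
Start: (0, 0)
  down: (0, 0) → (1, 0)
  right: (1, 0) → (1, 1)
  right: (1, 1) → (1, 2)
  right: (1, 2) → (1, 3)
Final position: (1, 3)

Path taken:

┌───────┐
│A      │
│ ╶─────┤
│↳ → → B│
├─────┐ │
│     │ │
│ ╶───┘ │
│       │
└───────┘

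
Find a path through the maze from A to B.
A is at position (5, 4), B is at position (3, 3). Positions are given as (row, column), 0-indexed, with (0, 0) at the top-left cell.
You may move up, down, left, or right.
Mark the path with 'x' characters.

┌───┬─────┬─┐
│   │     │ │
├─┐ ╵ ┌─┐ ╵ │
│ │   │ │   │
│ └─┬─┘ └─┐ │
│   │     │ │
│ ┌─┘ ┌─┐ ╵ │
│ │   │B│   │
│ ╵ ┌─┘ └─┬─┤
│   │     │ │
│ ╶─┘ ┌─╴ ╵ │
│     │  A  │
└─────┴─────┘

Finding the shortest path from (5, 4) to (3, 3):
Path length: 3 steps
Directions: up → left → up

Solution:

┌───┬─────┬─┐
│   │     │ │
├─┐ ╵ ┌─┐ ╵ │
│ │   │ │   │
│ └─┬─┘ └─┐ │
│   │     │ │
│ ┌─┘ ┌─┐ ╵ │
│ │   │B│   │
│ ╵ ┌─┘ └─┬─┤
│   │  x x│ │
│ ╶─┘ ┌─╴ ╵ │
│     │  A  │
└─────┴─────┘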